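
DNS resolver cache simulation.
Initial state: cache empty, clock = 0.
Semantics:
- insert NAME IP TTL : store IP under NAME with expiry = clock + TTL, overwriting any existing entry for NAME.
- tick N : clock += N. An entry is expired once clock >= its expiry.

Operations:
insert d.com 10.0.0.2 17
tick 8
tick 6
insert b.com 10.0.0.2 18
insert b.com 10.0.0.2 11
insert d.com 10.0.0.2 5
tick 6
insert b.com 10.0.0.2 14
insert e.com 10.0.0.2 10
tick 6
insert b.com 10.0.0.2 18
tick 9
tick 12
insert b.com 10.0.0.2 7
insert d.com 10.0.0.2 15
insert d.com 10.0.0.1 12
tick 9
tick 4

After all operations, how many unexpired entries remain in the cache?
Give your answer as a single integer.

Answer: 0

Derivation:
Op 1: insert d.com -> 10.0.0.2 (expiry=0+17=17). clock=0
Op 2: tick 8 -> clock=8.
Op 3: tick 6 -> clock=14.
Op 4: insert b.com -> 10.0.0.2 (expiry=14+18=32). clock=14
Op 5: insert b.com -> 10.0.0.2 (expiry=14+11=25). clock=14
Op 6: insert d.com -> 10.0.0.2 (expiry=14+5=19). clock=14
Op 7: tick 6 -> clock=20. purged={d.com}
Op 8: insert b.com -> 10.0.0.2 (expiry=20+14=34). clock=20
Op 9: insert e.com -> 10.0.0.2 (expiry=20+10=30). clock=20
Op 10: tick 6 -> clock=26.
Op 11: insert b.com -> 10.0.0.2 (expiry=26+18=44). clock=26
Op 12: tick 9 -> clock=35. purged={e.com}
Op 13: tick 12 -> clock=47. purged={b.com}
Op 14: insert b.com -> 10.0.0.2 (expiry=47+7=54). clock=47
Op 15: insert d.com -> 10.0.0.2 (expiry=47+15=62). clock=47
Op 16: insert d.com -> 10.0.0.1 (expiry=47+12=59). clock=47
Op 17: tick 9 -> clock=56. purged={b.com}
Op 18: tick 4 -> clock=60. purged={d.com}
Final cache (unexpired): {} -> size=0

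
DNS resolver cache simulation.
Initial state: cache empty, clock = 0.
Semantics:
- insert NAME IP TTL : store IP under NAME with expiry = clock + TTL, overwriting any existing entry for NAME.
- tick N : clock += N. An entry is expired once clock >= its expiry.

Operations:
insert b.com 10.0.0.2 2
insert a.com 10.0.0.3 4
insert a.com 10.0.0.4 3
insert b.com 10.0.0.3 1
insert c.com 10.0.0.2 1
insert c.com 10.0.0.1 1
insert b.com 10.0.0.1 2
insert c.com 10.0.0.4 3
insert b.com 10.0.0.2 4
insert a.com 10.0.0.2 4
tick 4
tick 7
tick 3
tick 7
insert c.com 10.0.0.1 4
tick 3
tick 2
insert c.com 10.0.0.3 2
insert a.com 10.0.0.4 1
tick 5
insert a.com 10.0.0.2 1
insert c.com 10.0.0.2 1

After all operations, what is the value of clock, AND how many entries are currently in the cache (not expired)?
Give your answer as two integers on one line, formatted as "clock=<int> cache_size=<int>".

Answer: clock=31 cache_size=2

Derivation:
Op 1: insert b.com -> 10.0.0.2 (expiry=0+2=2). clock=0
Op 2: insert a.com -> 10.0.0.3 (expiry=0+4=4). clock=0
Op 3: insert a.com -> 10.0.0.4 (expiry=0+3=3). clock=0
Op 4: insert b.com -> 10.0.0.3 (expiry=0+1=1). clock=0
Op 5: insert c.com -> 10.0.0.2 (expiry=0+1=1). clock=0
Op 6: insert c.com -> 10.0.0.1 (expiry=0+1=1). clock=0
Op 7: insert b.com -> 10.0.0.1 (expiry=0+2=2). clock=0
Op 8: insert c.com -> 10.0.0.4 (expiry=0+3=3). clock=0
Op 9: insert b.com -> 10.0.0.2 (expiry=0+4=4). clock=0
Op 10: insert a.com -> 10.0.0.2 (expiry=0+4=4). clock=0
Op 11: tick 4 -> clock=4. purged={a.com,b.com,c.com}
Op 12: tick 7 -> clock=11.
Op 13: tick 3 -> clock=14.
Op 14: tick 7 -> clock=21.
Op 15: insert c.com -> 10.0.0.1 (expiry=21+4=25). clock=21
Op 16: tick 3 -> clock=24.
Op 17: tick 2 -> clock=26. purged={c.com}
Op 18: insert c.com -> 10.0.0.3 (expiry=26+2=28). clock=26
Op 19: insert a.com -> 10.0.0.4 (expiry=26+1=27). clock=26
Op 20: tick 5 -> clock=31. purged={a.com,c.com}
Op 21: insert a.com -> 10.0.0.2 (expiry=31+1=32). clock=31
Op 22: insert c.com -> 10.0.0.2 (expiry=31+1=32). clock=31
Final clock = 31
Final cache (unexpired): {a.com,c.com} -> size=2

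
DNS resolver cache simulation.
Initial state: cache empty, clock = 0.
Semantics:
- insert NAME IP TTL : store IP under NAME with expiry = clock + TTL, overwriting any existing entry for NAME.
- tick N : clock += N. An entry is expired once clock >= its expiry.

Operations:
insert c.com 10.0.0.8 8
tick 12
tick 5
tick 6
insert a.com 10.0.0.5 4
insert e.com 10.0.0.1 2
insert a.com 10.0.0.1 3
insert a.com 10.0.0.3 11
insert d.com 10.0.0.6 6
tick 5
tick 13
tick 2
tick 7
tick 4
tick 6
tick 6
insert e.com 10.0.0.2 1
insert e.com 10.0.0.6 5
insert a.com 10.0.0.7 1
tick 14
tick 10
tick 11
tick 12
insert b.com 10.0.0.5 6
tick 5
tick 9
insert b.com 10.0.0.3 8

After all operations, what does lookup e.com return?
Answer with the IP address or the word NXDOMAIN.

Answer: NXDOMAIN

Derivation:
Op 1: insert c.com -> 10.0.0.8 (expiry=0+8=8). clock=0
Op 2: tick 12 -> clock=12. purged={c.com}
Op 3: tick 5 -> clock=17.
Op 4: tick 6 -> clock=23.
Op 5: insert a.com -> 10.0.0.5 (expiry=23+4=27). clock=23
Op 6: insert e.com -> 10.0.0.1 (expiry=23+2=25). clock=23
Op 7: insert a.com -> 10.0.0.1 (expiry=23+3=26). clock=23
Op 8: insert a.com -> 10.0.0.3 (expiry=23+11=34). clock=23
Op 9: insert d.com -> 10.0.0.6 (expiry=23+6=29). clock=23
Op 10: tick 5 -> clock=28. purged={e.com}
Op 11: tick 13 -> clock=41. purged={a.com,d.com}
Op 12: tick 2 -> clock=43.
Op 13: tick 7 -> clock=50.
Op 14: tick 4 -> clock=54.
Op 15: tick 6 -> clock=60.
Op 16: tick 6 -> clock=66.
Op 17: insert e.com -> 10.0.0.2 (expiry=66+1=67). clock=66
Op 18: insert e.com -> 10.0.0.6 (expiry=66+5=71). clock=66
Op 19: insert a.com -> 10.0.0.7 (expiry=66+1=67). clock=66
Op 20: tick 14 -> clock=80. purged={a.com,e.com}
Op 21: tick 10 -> clock=90.
Op 22: tick 11 -> clock=101.
Op 23: tick 12 -> clock=113.
Op 24: insert b.com -> 10.0.0.5 (expiry=113+6=119). clock=113
Op 25: tick 5 -> clock=118.
Op 26: tick 9 -> clock=127. purged={b.com}
Op 27: insert b.com -> 10.0.0.3 (expiry=127+8=135). clock=127
lookup e.com: not in cache (expired or never inserted)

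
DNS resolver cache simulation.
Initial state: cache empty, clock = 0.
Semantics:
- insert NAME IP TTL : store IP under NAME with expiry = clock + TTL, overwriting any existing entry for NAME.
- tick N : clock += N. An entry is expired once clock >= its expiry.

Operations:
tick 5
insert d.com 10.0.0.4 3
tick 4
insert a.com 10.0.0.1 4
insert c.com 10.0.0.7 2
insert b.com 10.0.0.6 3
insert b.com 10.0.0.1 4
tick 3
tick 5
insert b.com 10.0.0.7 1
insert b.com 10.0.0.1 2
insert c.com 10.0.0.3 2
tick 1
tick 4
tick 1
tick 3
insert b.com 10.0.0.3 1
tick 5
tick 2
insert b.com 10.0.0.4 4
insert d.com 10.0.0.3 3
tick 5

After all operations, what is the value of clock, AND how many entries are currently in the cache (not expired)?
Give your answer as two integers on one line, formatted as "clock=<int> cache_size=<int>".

Answer: clock=38 cache_size=0

Derivation:
Op 1: tick 5 -> clock=5.
Op 2: insert d.com -> 10.0.0.4 (expiry=5+3=8). clock=5
Op 3: tick 4 -> clock=9. purged={d.com}
Op 4: insert a.com -> 10.0.0.1 (expiry=9+4=13). clock=9
Op 5: insert c.com -> 10.0.0.7 (expiry=9+2=11). clock=9
Op 6: insert b.com -> 10.0.0.6 (expiry=9+3=12). clock=9
Op 7: insert b.com -> 10.0.0.1 (expiry=9+4=13). clock=9
Op 8: tick 3 -> clock=12. purged={c.com}
Op 9: tick 5 -> clock=17. purged={a.com,b.com}
Op 10: insert b.com -> 10.0.0.7 (expiry=17+1=18). clock=17
Op 11: insert b.com -> 10.0.0.1 (expiry=17+2=19). clock=17
Op 12: insert c.com -> 10.0.0.3 (expiry=17+2=19). clock=17
Op 13: tick 1 -> clock=18.
Op 14: tick 4 -> clock=22. purged={b.com,c.com}
Op 15: tick 1 -> clock=23.
Op 16: tick 3 -> clock=26.
Op 17: insert b.com -> 10.0.0.3 (expiry=26+1=27). clock=26
Op 18: tick 5 -> clock=31. purged={b.com}
Op 19: tick 2 -> clock=33.
Op 20: insert b.com -> 10.0.0.4 (expiry=33+4=37). clock=33
Op 21: insert d.com -> 10.0.0.3 (expiry=33+3=36). clock=33
Op 22: tick 5 -> clock=38. purged={b.com,d.com}
Final clock = 38
Final cache (unexpired): {} -> size=0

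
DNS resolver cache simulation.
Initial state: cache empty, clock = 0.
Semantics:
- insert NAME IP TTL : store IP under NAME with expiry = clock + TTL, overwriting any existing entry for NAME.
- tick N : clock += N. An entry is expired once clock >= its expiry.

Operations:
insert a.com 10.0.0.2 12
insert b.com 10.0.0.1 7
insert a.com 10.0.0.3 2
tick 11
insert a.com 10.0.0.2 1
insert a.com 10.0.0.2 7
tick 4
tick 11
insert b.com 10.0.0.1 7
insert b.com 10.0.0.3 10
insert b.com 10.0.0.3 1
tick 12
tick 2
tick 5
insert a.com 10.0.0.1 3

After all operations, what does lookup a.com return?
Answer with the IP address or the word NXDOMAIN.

Op 1: insert a.com -> 10.0.0.2 (expiry=0+12=12). clock=0
Op 2: insert b.com -> 10.0.0.1 (expiry=0+7=7). clock=0
Op 3: insert a.com -> 10.0.0.3 (expiry=0+2=2). clock=0
Op 4: tick 11 -> clock=11. purged={a.com,b.com}
Op 5: insert a.com -> 10.0.0.2 (expiry=11+1=12). clock=11
Op 6: insert a.com -> 10.0.0.2 (expiry=11+7=18). clock=11
Op 7: tick 4 -> clock=15.
Op 8: tick 11 -> clock=26. purged={a.com}
Op 9: insert b.com -> 10.0.0.1 (expiry=26+7=33). clock=26
Op 10: insert b.com -> 10.0.0.3 (expiry=26+10=36). clock=26
Op 11: insert b.com -> 10.0.0.3 (expiry=26+1=27). clock=26
Op 12: tick 12 -> clock=38. purged={b.com}
Op 13: tick 2 -> clock=40.
Op 14: tick 5 -> clock=45.
Op 15: insert a.com -> 10.0.0.1 (expiry=45+3=48). clock=45
lookup a.com: present, ip=10.0.0.1 expiry=48 > clock=45

Answer: 10.0.0.1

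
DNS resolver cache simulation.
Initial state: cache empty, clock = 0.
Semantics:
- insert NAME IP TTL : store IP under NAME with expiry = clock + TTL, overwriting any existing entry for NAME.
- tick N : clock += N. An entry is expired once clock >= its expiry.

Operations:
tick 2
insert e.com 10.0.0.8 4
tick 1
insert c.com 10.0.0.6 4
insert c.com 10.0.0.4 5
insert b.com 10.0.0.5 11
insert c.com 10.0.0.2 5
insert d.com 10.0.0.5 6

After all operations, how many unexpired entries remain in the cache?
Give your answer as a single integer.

Answer: 4

Derivation:
Op 1: tick 2 -> clock=2.
Op 2: insert e.com -> 10.0.0.8 (expiry=2+4=6). clock=2
Op 3: tick 1 -> clock=3.
Op 4: insert c.com -> 10.0.0.6 (expiry=3+4=7). clock=3
Op 5: insert c.com -> 10.0.0.4 (expiry=3+5=8). clock=3
Op 6: insert b.com -> 10.0.0.5 (expiry=3+11=14). clock=3
Op 7: insert c.com -> 10.0.0.2 (expiry=3+5=8). clock=3
Op 8: insert d.com -> 10.0.0.5 (expiry=3+6=9). clock=3
Final cache (unexpired): {b.com,c.com,d.com,e.com} -> size=4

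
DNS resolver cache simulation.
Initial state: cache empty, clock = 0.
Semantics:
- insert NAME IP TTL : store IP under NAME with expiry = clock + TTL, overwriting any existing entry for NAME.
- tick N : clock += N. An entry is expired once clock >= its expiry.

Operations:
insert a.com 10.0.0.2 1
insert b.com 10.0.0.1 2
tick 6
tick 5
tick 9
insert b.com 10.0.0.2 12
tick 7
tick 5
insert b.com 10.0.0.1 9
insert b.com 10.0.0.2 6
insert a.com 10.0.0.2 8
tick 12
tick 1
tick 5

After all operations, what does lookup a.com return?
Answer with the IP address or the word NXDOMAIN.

Op 1: insert a.com -> 10.0.0.2 (expiry=0+1=1). clock=0
Op 2: insert b.com -> 10.0.0.1 (expiry=0+2=2). clock=0
Op 3: tick 6 -> clock=6. purged={a.com,b.com}
Op 4: tick 5 -> clock=11.
Op 5: tick 9 -> clock=20.
Op 6: insert b.com -> 10.0.0.2 (expiry=20+12=32). clock=20
Op 7: tick 7 -> clock=27.
Op 8: tick 5 -> clock=32. purged={b.com}
Op 9: insert b.com -> 10.0.0.1 (expiry=32+9=41). clock=32
Op 10: insert b.com -> 10.0.0.2 (expiry=32+6=38). clock=32
Op 11: insert a.com -> 10.0.0.2 (expiry=32+8=40). clock=32
Op 12: tick 12 -> clock=44. purged={a.com,b.com}
Op 13: tick 1 -> clock=45.
Op 14: tick 5 -> clock=50.
lookup a.com: not in cache (expired or never inserted)

Answer: NXDOMAIN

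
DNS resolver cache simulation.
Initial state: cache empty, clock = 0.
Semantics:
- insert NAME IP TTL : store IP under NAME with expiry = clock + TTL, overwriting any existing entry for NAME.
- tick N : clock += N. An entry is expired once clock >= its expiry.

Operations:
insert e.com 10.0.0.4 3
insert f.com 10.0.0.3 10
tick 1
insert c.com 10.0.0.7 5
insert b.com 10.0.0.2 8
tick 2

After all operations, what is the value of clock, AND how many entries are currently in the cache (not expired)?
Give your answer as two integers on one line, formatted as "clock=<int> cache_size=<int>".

Op 1: insert e.com -> 10.0.0.4 (expiry=0+3=3). clock=0
Op 2: insert f.com -> 10.0.0.3 (expiry=0+10=10). clock=0
Op 3: tick 1 -> clock=1.
Op 4: insert c.com -> 10.0.0.7 (expiry=1+5=6). clock=1
Op 5: insert b.com -> 10.0.0.2 (expiry=1+8=9). clock=1
Op 6: tick 2 -> clock=3. purged={e.com}
Final clock = 3
Final cache (unexpired): {b.com,c.com,f.com} -> size=3

Answer: clock=3 cache_size=3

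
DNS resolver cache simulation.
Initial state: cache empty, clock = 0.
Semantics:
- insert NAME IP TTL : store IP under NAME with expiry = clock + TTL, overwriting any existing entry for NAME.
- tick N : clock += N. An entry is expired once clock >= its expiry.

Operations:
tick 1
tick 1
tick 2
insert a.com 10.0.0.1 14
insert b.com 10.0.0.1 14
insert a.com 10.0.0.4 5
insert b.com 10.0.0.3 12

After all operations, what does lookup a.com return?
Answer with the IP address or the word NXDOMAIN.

Op 1: tick 1 -> clock=1.
Op 2: tick 1 -> clock=2.
Op 3: tick 2 -> clock=4.
Op 4: insert a.com -> 10.0.0.1 (expiry=4+14=18). clock=4
Op 5: insert b.com -> 10.0.0.1 (expiry=4+14=18). clock=4
Op 6: insert a.com -> 10.0.0.4 (expiry=4+5=9). clock=4
Op 7: insert b.com -> 10.0.0.3 (expiry=4+12=16). clock=4
lookup a.com: present, ip=10.0.0.4 expiry=9 > clock=4

Answer: 10.0.0.4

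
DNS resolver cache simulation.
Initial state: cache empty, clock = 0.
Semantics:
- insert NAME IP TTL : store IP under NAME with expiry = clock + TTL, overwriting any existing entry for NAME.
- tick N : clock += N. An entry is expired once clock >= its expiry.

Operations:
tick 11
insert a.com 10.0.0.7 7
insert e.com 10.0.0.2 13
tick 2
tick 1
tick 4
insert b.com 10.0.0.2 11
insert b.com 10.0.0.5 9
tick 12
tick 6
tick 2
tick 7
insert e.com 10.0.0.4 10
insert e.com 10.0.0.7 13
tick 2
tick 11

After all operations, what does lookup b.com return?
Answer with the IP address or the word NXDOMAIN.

Answer: NXDOMAIN

Derivation:
Op 1: tick 11 -> clock=11.
Op 2: insert a.com -> 10.0.0.7 (expiry=11+7=18). clock=11
Op 3: insert e.com -> 10.0.0.2 (expiry=11+13=24). clock=11
Op 4: tick 2 -> clock=13.
Op 5: tick 1 -> clock=14.
Op 6: tick 4 -> clock=18. purged={a.com}
Op 7: insert b.com -> 10.0.0.2 (expiry=18+11=29). clock=18
Op 8: insert b.com -> 10.0.0.5 (expiry=18+9=27). clock=18
Op 9: tick 12 -> clock=30. purged={b.com,e.com}
Op 10: tick 6 -> clock=36.
Op 11: tick 2 -> clock=38.
Op 12: tick 7 -> clock=45.
Op 13: insert e.com -> 10.0.0.4 (expiry=45+10=55). clock=45
Op 14: insert e.com -> 10.0.0.7 (expiry=45+13=58). clock=45
Op 15: tick 2 -> clock=47.
Op 16: tick 11 -> clock=58. purged={e.com}
lookup b.com: not in cache (expired or never inserted)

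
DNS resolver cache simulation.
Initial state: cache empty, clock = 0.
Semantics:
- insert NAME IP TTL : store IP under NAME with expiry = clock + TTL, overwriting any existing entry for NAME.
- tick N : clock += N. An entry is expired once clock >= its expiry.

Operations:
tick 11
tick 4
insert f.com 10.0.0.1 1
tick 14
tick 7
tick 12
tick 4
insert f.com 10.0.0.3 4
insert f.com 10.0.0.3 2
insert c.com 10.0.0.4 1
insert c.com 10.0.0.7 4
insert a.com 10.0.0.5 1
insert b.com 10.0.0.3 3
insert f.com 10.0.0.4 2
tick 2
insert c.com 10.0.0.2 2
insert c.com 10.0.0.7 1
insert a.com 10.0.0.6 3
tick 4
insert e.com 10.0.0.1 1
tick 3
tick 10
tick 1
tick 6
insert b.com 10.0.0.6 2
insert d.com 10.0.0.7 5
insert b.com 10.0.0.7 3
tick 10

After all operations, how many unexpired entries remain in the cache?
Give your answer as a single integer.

Answer: 0

Derivation:
Op 1: tick 11 -> clock=11.
Op 2: tick 4 -> clock=15.
Op 3: insert f.com -> 10.0.0.1 (expiry=15+1=16). clock=15
Op 4: tick 14 -> clock=29. purged={f.com}
Op 5: tick 7 -> clock=36.
Op 6: tick 12 -> clock=48.
Op 7: tick 4 -> clock=52.
Op 8: insert f.com -> 10.0.0.3 (expiry=52+4=56). clock=52
Op 9: insert f.com -> 10.0.0.3 (expiry=52+2=54). clock=52
Op 10: insert c.com -> 10.0.0.4 (expiry=52+1=53). clock=52
Op 11: insert c.com -> 10.0.0.7 (expiry=52+4=56). clock=52
Op 12: insert a.com -> 10.0.0.5 (expiry=52+1=53). clock=52
Op 13: insert b.com -> 10.0.0.3 (expiry=52+3=55). clock=52
Op 14: insert f.com -> 10.0.0.4 (expiry=52+2=54). clock=52
Op 15: tick 2 -> clock=54. purged={a.com,f.com}
Op 16: insert c.com -> 10.0.0.2 (expiry=54+2=56). clock=54
Op 17: insert c.com -> 10.0.0.7 (expiry=54+1=55). clock=54
Op 18: insert a.com -> 10.0.0.6 (expiry=54+3=57). clock=54
Op 19: tick 4 -> clock=58. purged={a.com,b.com,c.com}
Op 20: insert e.com -> 10.0.0.1 (expiry=58+1=59). clock=58
Op 21: tick 3 -> clock=61. purged={e.com}
Op 22: tick 10 -> clock=71.
Op 23: tick 1 -> clock=72.
Op 24: tick 6 -> clock=78.
Op 25: insert b.com -> 10.0.0.6 (expiry=78+2=80). clock=78
Op 26: insert d.com -> 10.0.0.7 (expiry=78+5=83). clock=78
Op 27: insert b.com -> 10.0.0.7 (expiry=78+3=81). clock=78
Op 28: tick 10 -> clock=88. purged={b.com,d.com}
Final cache (unexpired): {} -> size=0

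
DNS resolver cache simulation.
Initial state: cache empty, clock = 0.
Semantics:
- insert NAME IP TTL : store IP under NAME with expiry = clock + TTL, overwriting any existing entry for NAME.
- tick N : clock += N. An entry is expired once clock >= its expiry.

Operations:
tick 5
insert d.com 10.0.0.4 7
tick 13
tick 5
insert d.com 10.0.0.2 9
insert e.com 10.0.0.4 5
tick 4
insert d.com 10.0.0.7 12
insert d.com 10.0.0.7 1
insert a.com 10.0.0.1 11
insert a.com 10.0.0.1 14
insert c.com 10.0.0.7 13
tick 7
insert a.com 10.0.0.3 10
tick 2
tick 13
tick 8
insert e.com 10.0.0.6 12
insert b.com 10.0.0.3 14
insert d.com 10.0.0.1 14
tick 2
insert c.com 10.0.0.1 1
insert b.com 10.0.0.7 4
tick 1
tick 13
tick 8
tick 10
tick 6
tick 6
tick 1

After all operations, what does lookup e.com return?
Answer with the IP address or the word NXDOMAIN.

Op 1: tick 5 -> clock=5.
Op 2: insert d.com -> 10.0.0.4 (expiry=5+7=12). clock=5
Op 3: tick 13 -> clock=18. purged={d.com}
Op 4: tick 5 -> clock=23.
Op 5: insert d.com -> 10.0.0.2 (expiry=23+9=32). clock=23
Op 6: insert e.com -> 10.0.0.4 (expiry=23+5=28). clock=23
Op 7: tick 4 -> clock=27.
Op 8: insert d.com -> 10.0.0.7 (expiry=27+12=39). clock=27
Op 9: insert d.com -> 10.0.0.7 (expiry=27+1=28). clock=27
Op 10: insert a.com -> 10.0.0.1 (expiry=27+11=38). clock=27
Op 11: insert a.com -> 10.0.0.1 (expiry=27+14=41). clock=27
Op 12: insert c.com -> 10.0.0.7 (expiry=27+13=40). clock=27
Op 13: tick 7 -> clock=34. purged={d.com,e.com}
Op 14: insert a.com -> 10.0.0.3 (expiry=34+10=44). clock=34
Op 15: tick 2 -> clock=36.
Op 16: tick 13 -> clock=49. purged={a.com,c.com}
Op 17: tick 8 -> clock=57.
Op 18: insert e.com -> 10.0.0.6 (expiry=57+12=69). clock=57
Op 19: insert b.com -> 10.0.0.3 (expiry=57+14=71). clock=57
Op 20: insert d.com -> 10.0.0.1 (expiry=57+14=71). clock=57
Op 21: tick 2 -> clock=59.
Op 22: insert c.com -> 10.0.0.1 (expiry=59+1=60). clock=59
Op 23: insert b.com -> 10.0.0.7 (expiry=59+4=63). clock=59
Op 24: tick 1 -> clock=60. purged={c.com}
Op 25: tick 13 -> clock=73. purged={b.com,d.com,e.com}
Op 26: tick 8 -> clock=81.
Op 27: tick 10 -> clock=91.
Op 28: tick 6 -> clock=97.
Op 29: tick 6 -> clock=103.
Op 30: tick 1 -> clock=104.
lookup e.com: not in cache (expired or never inserted)

Answer: NXDOMAIN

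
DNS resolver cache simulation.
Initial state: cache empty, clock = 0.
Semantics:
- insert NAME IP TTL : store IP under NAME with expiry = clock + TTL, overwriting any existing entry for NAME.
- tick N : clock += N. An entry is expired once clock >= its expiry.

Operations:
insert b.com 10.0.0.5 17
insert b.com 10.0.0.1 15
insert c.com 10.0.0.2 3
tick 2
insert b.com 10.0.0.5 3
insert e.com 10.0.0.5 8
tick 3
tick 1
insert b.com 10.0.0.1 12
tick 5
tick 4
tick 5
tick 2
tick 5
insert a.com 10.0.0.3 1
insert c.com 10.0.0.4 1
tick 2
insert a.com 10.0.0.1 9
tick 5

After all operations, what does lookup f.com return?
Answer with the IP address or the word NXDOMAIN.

Op 1: insert b.com -> 10.0.0.5 (expiry=0+17=17). clock=0
Op 2: insert b.com -> 10.0.0.1 (expiry=0+15=15). clock=0
Op 3: insert c.com -> 10.0.0.2 (expiry=0+3=3). clock=0
Op 4: tick 2 -> clock=2.
Op 5: insert b.com -> 10.0.0.5 (expiry=2+3=5). clock=2
Op 6: insert e.com -> 10.0.0.5 (expiry=2+8=10). clock=2
Op 7: tick 3 -> clock=5. purged={b.com,c.com}
Op 8: tick 1 -> clock=6.
Op 9: insert b.com -> 10.0.0.1 (expiry=6+12=18). clock=6
Op 10: tick 5 -> clock=11. purged={e.com}
Op 11: tick 4 -> clock=15.
Op 12: tick 5 -> clock=20. purged={b.com}
Op 13: tick 2 -> clock=22.
Op 14: tick 5 -> clock=27.
Op 15: insert a.com -> 10.0.0.3 (expiry=27+1=28). clock=27
Op 16: insert c.com -> 10.0.0.4 (expiry=27+1=28). clock=27
Op 17: tick 2 -> clock=29. purged={a.com,c.com}
Op 18: insert a.com -> 10.0.0.1 (expiry=29+9=38). clock=29
Op 19: tick 5 -> clock=34.
lookup f.com: not in cache (expired or never inserted)

Answer: NXDOMAIN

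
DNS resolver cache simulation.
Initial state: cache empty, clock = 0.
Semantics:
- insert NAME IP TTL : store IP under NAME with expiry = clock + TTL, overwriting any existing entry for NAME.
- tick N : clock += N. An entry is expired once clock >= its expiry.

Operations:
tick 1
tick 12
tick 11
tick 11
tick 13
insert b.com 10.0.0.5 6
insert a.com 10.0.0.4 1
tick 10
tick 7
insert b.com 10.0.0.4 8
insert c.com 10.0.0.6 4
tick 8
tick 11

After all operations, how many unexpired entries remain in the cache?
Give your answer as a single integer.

Op 1: tick 1 -> clock=1.
Op 2: tick 12 -> clock=13.
Op 3: tick 11 -> clock=24.
Op 4: tick 11 -> clock=35.
Op 5: tick 13 -> clock=48.
Op 6: insert b.com -> 10.0.0.5 (expiry=48+6=54). clock=48
Op 7: insert a.com -> 10.0.0.4 (expiry=48+1=49). clock=48
Op 8: tick 10 -> clock=58. purged={a.com,b.com}
Op 9: tick 7 -> clock=65.
Op 10: insert b.com -> 10.0.0.4 (expiry=65+8=73). clock=65
Op 11: insert c.com -> 10.0.0.6 (expiry=65+4=69). clock=65
Op 12: tick 8 -> clock=73. purged={b.com,c.com}
Op 13: tick 11 -> clock=84.
Final cache (unexpired): {} -> size=0

Answer: 0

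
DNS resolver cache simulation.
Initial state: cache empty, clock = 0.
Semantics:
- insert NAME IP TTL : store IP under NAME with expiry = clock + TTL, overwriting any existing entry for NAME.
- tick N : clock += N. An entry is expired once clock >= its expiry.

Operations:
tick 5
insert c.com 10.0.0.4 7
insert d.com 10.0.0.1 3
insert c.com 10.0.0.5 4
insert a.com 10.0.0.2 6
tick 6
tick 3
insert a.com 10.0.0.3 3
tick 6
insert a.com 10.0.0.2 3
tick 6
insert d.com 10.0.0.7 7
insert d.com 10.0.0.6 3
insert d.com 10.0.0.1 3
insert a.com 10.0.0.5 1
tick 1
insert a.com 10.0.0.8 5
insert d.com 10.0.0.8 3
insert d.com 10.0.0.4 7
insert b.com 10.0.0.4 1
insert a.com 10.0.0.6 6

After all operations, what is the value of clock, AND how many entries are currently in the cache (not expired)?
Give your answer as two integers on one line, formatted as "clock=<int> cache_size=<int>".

Answer: clock=27 cache_size=3

Derivation:
Op 1: tick 5 -> clock=5.
Op 2: insert c.com -> 10.0.0.4 (expiry=5+7=12). clock=5
Op 3: insert d.com -> 10.0.0.1 (expiry=5+3=8). clock=5
Op 4: insert c.com -> 10.0.0.5 (expiry=5+4=9). clock=5
Op 5: insert a.com -> 10.0.0.2 (expiry=5+6=11). clock=5
Op 6: tick 6 -> clock=11. purged={a.com,c.com,d.com}
Op 7: tick 3 -> clock=14.
Op 8: insert a.com -> 10.0.0.3 (expiry=14+3=17). clock=14
Op 9: tick 6 -> clock=20. purged={a.com}
Op 10: insert a.com -> 10.0.0.2 (expiry=20+3=23). clock=20
Op 11: tick 6 -> clock=26. purged={a.com}
Op 12: insert d.com -> 10.0.0.7 (expiry=26+7=33). clock=26
Op 13: insert d.com -> 10.0.0.6 (expiry=26+3=29). clock=26
Op 14: insert d.com -> 10.0.0.1 (expiry=26+3=29). clock=26
Op 15: insert a.com -> 10.0.0.5 (expiry=26+1=27). clock=26
Op 16: tick 1 -> clock=27. purged={a.com}
Op 17: insert a.com -> 10.0.0.8 (expiry=27+5=32). clock=27
Op 18: insert d.com -> 10.0.0.8 (expiry=27+3=30). clock=27
Op 19: insert d.com -> 10.0.0.4 (expiry=27+7=34). clock=27
Op 20: insert b.com -> 10.0.0.4 (expiry=27+1=28). clock=27
Op 21: insert a.com -> 10.0.0.6 (expiry=27+6=33). clock=27
Final clock = 27
Final cache (unexpired): {a.com,b.com,d.com} -> size=3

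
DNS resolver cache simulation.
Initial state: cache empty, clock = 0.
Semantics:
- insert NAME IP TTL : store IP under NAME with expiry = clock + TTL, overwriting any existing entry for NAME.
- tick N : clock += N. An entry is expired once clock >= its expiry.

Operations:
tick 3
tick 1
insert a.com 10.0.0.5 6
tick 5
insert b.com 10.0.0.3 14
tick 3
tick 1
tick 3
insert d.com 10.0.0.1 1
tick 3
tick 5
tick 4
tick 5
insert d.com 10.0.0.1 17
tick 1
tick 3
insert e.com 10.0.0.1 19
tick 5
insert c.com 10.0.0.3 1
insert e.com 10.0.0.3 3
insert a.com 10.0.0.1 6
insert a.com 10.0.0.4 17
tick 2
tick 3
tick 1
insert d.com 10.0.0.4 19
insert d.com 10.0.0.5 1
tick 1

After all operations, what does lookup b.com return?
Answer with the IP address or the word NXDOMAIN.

Op 1: tick 3 -> clock=3.
Op 2: tick 1 -> clock=4.
Op 3: insert a.com -> 10.0.0.5 (expiry=4+6=10). clock=4
Op 4: tick 5 -> clock=9.
Op 5: insert b.com -> 10.0.0.3 (expiry=9+14=23). clock=9
Op 6: tick 3 -> clock=12. purged={a.com}
Op 7: tick 1 -> clock=13.
Op 8: tick 3 -> clock=16.
Op 9: insert d.com -> 10.0.0.1 (expiry=16+1=17). clock=16
Op 10: tick 3 -> clock=19. purged={d.com}
Op 11: tick 5 -> clock=24. purged={b.com}
Op 12: tick 4 -> clock=28.
Op 13: tick 5 -> clock=33.
Op 14: insert d.com -> 10.0.0.1 (expiry=33+17=50). clock=33
Op 15: tick 1 -> clock=34.
Op 16: tick 3 -> clock=37.
Op 17: insert e.com -> 10.0.0.1 (expiry=37+19=56). clock=37
Op 18: tick 5 -> clock=42.
Op 19: insert c.com -> 10.0.0.3 (expiry=42+1=43). clock=42
Op 20: insert e.com -> 10.0.0.3 (expiry=42+3=45). clock=42
Op 21: insert a.com -> 10.0.0.1 (expiry=42+6=48). clock=42
Op 22: insert a.com -> 10.0.0.4 (expiry=42+17=59). clock=42
Op 23: tick 2 -> clock=44. purged={c.com}
Op 24: tick 3 -> clock=47. purged={e.com}
Op 25: tick 1 -> clock=48.
Op 26: insert d.com -> 10.0.0.4 (expiry=48+19=67). clock=48
Op 27: insert d.com -> 10.0.0.5 (expiry=48+1=49). clock=48
Op 28: tick 1 -> clock=49. purged={d.com}
lookup b.com: not in cache (expired or never inserted)

Answer: NXDOMAIN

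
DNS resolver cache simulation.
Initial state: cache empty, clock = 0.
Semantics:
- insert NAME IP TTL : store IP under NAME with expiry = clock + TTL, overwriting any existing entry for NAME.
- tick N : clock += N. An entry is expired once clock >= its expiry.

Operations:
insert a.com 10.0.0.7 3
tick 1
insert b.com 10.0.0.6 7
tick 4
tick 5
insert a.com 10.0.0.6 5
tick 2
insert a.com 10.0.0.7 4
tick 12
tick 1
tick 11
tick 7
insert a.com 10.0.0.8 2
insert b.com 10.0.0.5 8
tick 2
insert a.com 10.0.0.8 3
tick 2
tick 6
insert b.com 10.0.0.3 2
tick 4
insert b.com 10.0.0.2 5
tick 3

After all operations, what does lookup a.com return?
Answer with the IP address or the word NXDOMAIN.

Answer: NXDOMAIN

Derivation:
Op 1: insert a.com -> 10.0.0.7 (expiry=0+3=3). clock=0
Op 2: tick 1 -> clock=1.
Op 3: insert b.com -> 10.0.0.6 (expiry=1+7=8). clock=1
Op 4: tick 4 -> clock=5. purged={a.com}
Op 5: tick 5 -> clock=10. purged={b.com}
Op 6: insert a.com -> 10.0.0.6 (expiry=10+5=15). clock=10
Op 7: tick 2 -> clock=12.
Op 8: insert a.com -> 10.0.0.7 (expiry=12+4=16). clock=12
Op 9: tick 12 -> clock=24. purged={a.com}
Op 10: tick 1 -> clock=25.
Op 11: tick 11 -> clock=36.
Op 12: tick 7 -> clock=43.
Op 13: insert a.com -> 10.0.0.8 (expiry=43+2=45). clock=43
Op 14: insert b.com -> 10.0.0.5 (expiry=43+8=51). clock=43
Op 15: tick 2 -> clock=45. purged={a.com}
Op 16: insert a.com -> 10.0.0.8 (expiry=45+3=48). clock=45
Op 17: tick 2 -> clock=47.
Op 18: tick 6 -> clock=53. purged={a.com,b.com}
Op 19: insert b.com -> 10.0.0.3 (expiry=53+2=55). clock=53
Op 20: tick 4 -> clock=57. purged={b.com}
Op 21: insert b.com -> 10.0.0.2 (expiry=57+5=62). clock=57
Op 22: tick 3 -> clock=60.
lookup a.com: not in cache (expired or never inserted)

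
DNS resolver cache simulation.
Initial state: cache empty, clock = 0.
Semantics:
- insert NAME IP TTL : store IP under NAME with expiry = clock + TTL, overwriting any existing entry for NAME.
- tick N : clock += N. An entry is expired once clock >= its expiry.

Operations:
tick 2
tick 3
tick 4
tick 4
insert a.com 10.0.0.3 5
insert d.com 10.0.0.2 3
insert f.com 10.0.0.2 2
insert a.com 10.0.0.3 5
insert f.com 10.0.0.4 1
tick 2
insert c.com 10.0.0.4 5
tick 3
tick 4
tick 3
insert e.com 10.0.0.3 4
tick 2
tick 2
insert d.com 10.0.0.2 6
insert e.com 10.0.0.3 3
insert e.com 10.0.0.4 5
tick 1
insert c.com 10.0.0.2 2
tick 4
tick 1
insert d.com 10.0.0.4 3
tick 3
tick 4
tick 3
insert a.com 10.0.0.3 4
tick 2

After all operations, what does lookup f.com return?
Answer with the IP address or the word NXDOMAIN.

Op 1: tick 2 -> clock=2.
Op 2: tick 3 -> clock=5.
Op 3: tick 4 -> clock=9.
Op 4: tick 4 -> clock=13.
Op 5: insert a.com -> 10.0.0.3 (expiry=13+5=18). clock=13
Op 6: insert d.com -> 10.0.0.2 (expiry=13+3=16). clock=13
Op 7: insert f.com -> 10.0.0.2 (expiry=13+2=15). clock=13
Op 8: insert a.com -> 10.0.0.3 (expiry=13+5=18). clock=13
Op 9: insert f.com -> 10.0.0.4 (expiry=13+1=14). clock=13
Op 10: tick 2 -> clock=15. purged={f.com}
Op 11: insert c.com -> 10.0.0.4 (expiry=15+5=20). clock=15
Op 12: tick 3 -> clock=18. purged={a.com,d.com}
Op 13: tick 4 -> clock=22. purged={c.com}
Op 14: tick 3 -> clock=25.
Op 15: insert e.com -> 10.0.0.3 (expiry=25+4=29). clock=25
Op 16: tick 2 -> clock=27.
Op 17: tick 2 -> clock=29. purged={e.com}
Op 18: insert d.com -> 10.0.0.2 (expiry=29+6=35). clock=29
Op 19: insert e.com -> 10.0.0.3 (expiry=29+3=32). clock=29
Op 20: insert e.com -> 10.0.0.4 (expiry=29+5=34). clock=29
Op 21: tick 1 -> clock=30.
Op 22: insert c.com -> 10.0.0.2 (expiry=30+2=32). clock=30
Op 23: tick 4 -> clock=34. purged={c.com,e.com}
Op 24: tick 1 -> clock=35. purged={d.com}
Op 25: insert d.com -> 10.0.0.4 (expiry=35+3=38). clock=35
Op 26: tick 3 -> clock=38. purged={d.com}
Op 27: tick 4 -> clock=42.
Op 28: tick 3 -> clock=45.
Op 29: insert a.com -> 10.0.0.3 (expiry=45+4=49). clock=45
Op 30: tick 2 -> clock=47.
lookup f.com: not in cache (expired or never inserted)

Answer: NXDOMAIN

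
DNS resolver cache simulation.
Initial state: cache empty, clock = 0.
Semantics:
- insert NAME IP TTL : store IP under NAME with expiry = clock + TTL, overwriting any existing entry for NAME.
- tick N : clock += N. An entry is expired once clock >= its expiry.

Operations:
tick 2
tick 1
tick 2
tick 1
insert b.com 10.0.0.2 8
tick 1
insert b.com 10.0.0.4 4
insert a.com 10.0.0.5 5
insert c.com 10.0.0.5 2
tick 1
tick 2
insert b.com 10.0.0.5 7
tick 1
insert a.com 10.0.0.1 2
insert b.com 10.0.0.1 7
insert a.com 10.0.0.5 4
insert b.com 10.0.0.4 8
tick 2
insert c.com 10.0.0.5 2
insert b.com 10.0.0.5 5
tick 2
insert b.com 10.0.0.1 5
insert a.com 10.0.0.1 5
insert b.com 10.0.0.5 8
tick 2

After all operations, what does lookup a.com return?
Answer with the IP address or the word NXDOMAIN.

Answer: 10.0.0.1

Derivation:
Op 1: tick 2 -> clock=2.
Op 2: tick 1 -> clock=3.
Op 3: tick 2 -> clock=5.
Op 4: tick 1 -> clock=6.
Op 5: insert b.com -> 10.0.0.2 (expiry=6+8=14). clock=6
Op 6: tick 1 -> clock=7.
Op 7: insert b.com -> 10.0.0.4 (expiry=7+4=11). clock=7
Op 8: insert a.com -> 10.0.0.5 (expiry=7+5=12). clock=7
Op 9: insert c.com -> 10.0.0.5 (expiry=7+2=9). clock=7
Op 10: tick 1 -> clock=8.
Op 11: tick 2 -> clock=10. purged={c.com}
Op 12: insert b.com -> 10.0.0.5 (expiry=10+7=17). clock=10
Op 13: tick 1 -> clock=11.
Op 14: insert a.com -> 10.0.0.1 (expiry=11+2=13). clock=11
Op 15: insert b.com -> 10.0.0.1 (expiry=11+7=18). clock=11
Op 16: insert a.com -> 10.0.0.5 (expiry=11+4=15). clock=11
Op 17: insert b.com -> 10.0.0.4 (expiry=11+8=19). clock=11
Op 18: tick 2 -> clock=13.
Op 19: insert c.com -> 10.0.0.5 (expiry=13+2=15). clock=13
Op 20: insert b.com -> 10.0.0.5 (expiry=13+5=18). clock=13
Op 21: tick 2 -> clock=15. purged={a.com,c.com}
Op 22: insert b.com -> 10.0.0.1 (expiry=15+5=20). clock=15
Op 23: insert a.com -> 10.0.0.1 (expiry=15+5=20). clock=15
Op 24: insert b.com -> 10.0.0.5 (expiry=15+8=23). clock=15
Op 25: tick 2 -> clock=17.
lookup a.com: present, ip=10.0.0.1 expiry=20 > clock=17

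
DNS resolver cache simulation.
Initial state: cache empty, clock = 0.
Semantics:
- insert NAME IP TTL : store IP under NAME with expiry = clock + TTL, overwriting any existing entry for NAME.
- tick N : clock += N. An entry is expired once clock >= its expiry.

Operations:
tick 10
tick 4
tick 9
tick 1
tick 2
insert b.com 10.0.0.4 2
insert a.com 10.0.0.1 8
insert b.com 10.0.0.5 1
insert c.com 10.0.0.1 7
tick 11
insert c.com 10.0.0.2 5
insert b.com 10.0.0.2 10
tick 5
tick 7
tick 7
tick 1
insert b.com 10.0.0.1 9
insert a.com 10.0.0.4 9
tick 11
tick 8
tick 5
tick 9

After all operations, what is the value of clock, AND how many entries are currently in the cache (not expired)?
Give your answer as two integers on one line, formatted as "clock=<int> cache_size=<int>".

Answer: clock=90 cache_size=0

Derivation:
Op 1: tick 10 -> clock=10.
Op 2: tick 4 -> clock=14.
Op 3: tick 9 -> clock=23.
Op 4: tick 1 -> clock=24.
Op 5: tick 2 -> clock=26.
Op 6: insert b.com -> 10.0.0.4 (expiry=26+2=28). clock=26
Op 7: insert a.com -> 10.0.0.1 (expiry=26+8=34). clock=26
Op 8: insert b.com -> 10.0.0.5 (expiry=26+1=27). clock=26
Op 9: insert c.com -> 10.0.0.1 (expiry=26+7=33). clock=26
Op 10: tick 11 -> clock=37. purged={a.com,b.com,c.com}
Op 11: insert c.com -> 10.0.0.2 (expiry=37+5=42). clock=37
Op 12: insert b.com -> 10.0.0.2 (expiry=37+10=47). clock=37
Op 13: tick 5 -> clock=42. purged={c.com}
Op 14: tick 7 -> clock=49. purged={b.com}
Op 15: tick 7 -> clock=56.
Op 16: tick 1 -> clock=57.
Op 17: insert b.com -> 10.0.0.1 (expiry=57+9=66). clock=57
Op 18: insert a.com -> 10.0.0.4 (expiry=57+9=66). clock=57
Op 19: tick 11 -> clock=68. purged={a.com,b.com}
Op 20: tick 8 -> clock=76.
Op 21: tick 5 -> clock=81.
Op 22: tick 9 -> clock=90.
Final clock = 90
Final cache (unexpired): {} -> size=0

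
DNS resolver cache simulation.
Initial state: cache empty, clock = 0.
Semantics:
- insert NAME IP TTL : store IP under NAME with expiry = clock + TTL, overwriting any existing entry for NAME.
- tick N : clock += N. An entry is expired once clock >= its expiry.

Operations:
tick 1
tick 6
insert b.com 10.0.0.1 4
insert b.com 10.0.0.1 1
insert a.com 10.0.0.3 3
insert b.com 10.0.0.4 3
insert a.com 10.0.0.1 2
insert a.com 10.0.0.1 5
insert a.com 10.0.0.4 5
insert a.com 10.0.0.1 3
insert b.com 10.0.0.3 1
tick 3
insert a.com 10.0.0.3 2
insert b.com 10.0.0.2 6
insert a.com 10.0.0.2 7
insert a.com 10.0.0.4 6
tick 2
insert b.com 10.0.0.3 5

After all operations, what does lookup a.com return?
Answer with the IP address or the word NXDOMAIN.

Answer: 10.0.0.4

Derivation:
Op 1: tick 1 -> clock=1.
Op 2: tick 6 -> clock=7.
Op 3: insert b.com -> 10.0.0.1 (expiry=7+4=11). clock=7
Op 4: insert b.com -> 10.0.0.1 (expiry=7+1=8). clock=7
Op 5: insert a.com -> 10.0.0.3 (expiry=7+3=10). clock=7
Op 6: insert b.com -> 10.0.0.4 (expiry=7+3=10). clock=7
Op 7: insert a.com -> 10.0.0.1 (expiry=7+2=9). clock=7
Op 8: insert a.com -> 10.0.0.1 (expiry=7+5=12). clock=7
Op 9: insert a.com -> 10.0.0.4 (expiry=7+5=12). clock=7
Op 10: insert a.com -> 10.0.0.1 (expiry=7+3=10). clock=7
Op 11: insert b.com -> 10.0.0.3 (expiry=7+1=8). clock=7
Op 12: tick 3 -> clock=10. purged={a.com,b.com}
Op 13: insert a.com -> 10.0.0.3 (expiry=10+2=12). clock=10
Op 14: insert b.com -> 10.0.0.2 (expiry=10+6=16). clock=10
Op 15: insert a.com -> 10.0.0.2 (expiry=10+7=17). clock=10
Op 16: insert a.com -> 10.0.0.4 (expiry=10+6=16). clock=10
Op 17: tick 2 -> clock=12.
Op 18: insert b.com -> 10.0.0.3 (expiry=12+5=17). clock=12
lookup a.com: present, ip=10.0.0.4 expiry=16 > clock=12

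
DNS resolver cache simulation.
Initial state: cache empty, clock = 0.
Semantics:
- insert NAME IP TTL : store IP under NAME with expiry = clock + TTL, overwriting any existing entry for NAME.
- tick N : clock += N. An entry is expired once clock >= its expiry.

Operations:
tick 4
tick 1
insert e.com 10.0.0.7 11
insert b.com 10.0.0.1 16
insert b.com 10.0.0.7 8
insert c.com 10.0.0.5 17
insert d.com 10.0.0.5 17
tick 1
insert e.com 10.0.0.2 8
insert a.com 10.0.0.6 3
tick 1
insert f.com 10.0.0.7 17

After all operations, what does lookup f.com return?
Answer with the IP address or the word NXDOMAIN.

Op 1: tick 4 -> clock=4.
Op 2: tick 1 -> clock=5.
Op 3: insert e.com -> 10.0.0.7 (expiry=5+11=16). clock=5
Op 4: insert b.com -> 10.0.0.1 (expiry=5+16=21). clock=5
Op 5: insert b.com -> 10.0.0.7 (expiry=5+8=13). clock=5
Op 6: insert c.com -> 10.0.0.5 (expiry=5+17=22). clock=5
Op 7: insert d.com -> 10.0.0.5 (expiry=5+17=22). clock=5
Op 8: tick 1 -> clock=6.
Op 9: insert e.com -> 10.0.0.2 (expiry=6+8=14). clock=6
Op 10: insert a.com -> 10.0.0.6 (expiry=6+3=9). clock=6
Op 11: tick 1 -> clock=7.
Op 12: insert f.com -> 10.0.0.7 (expiry=7+17=24). clock=7
lookup f.com: present, ip=10.0.0.7 expiry=24 > clock=7

Answer: 10.0.0.7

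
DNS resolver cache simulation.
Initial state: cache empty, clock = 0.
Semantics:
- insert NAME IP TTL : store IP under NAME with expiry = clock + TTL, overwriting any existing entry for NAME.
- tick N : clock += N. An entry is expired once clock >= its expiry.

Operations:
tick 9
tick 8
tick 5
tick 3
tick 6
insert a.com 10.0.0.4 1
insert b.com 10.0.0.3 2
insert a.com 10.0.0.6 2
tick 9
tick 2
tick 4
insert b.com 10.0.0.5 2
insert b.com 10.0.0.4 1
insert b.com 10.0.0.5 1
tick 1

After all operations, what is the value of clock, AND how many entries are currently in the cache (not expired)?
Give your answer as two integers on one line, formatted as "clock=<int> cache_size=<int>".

Answer: clock=47 cache_size=0

Derivation:
Op 1: tick 9 -> clock=9.
Op 2: tick 8 -> clock=17.
Op 3: tick 5 -> clock=22.
Op 4: tick 3 -> clock=25.
Op 5: tick 6 -> clock=31.
Op 6: insert a.com -> 10.0.0.4 (expiry=31+1=32). clock=31
Op 7: insert b.com -> 10.0.0.3 (expiry=31+2=33). clock=31
Op 8: insert a.com -> 10.0.0.6 (expiry=31+2=33). clock=31
Op 9: tick 9 -> clock=40. purged={a.com,b.com}
Op 10: tick 2 -> clock=42.
Op 11: tick 4 -> clock=46.
Op 12: insert b.com -> 10.0.0.5 (expiry=46+2=48). clock=46
Op 13: insert b.com -> 10.0.0.4 (expiry=46+1=47). clock=46
Op 14: insert b.com -> 10.0.0.5 (expiry=46+1=47). clock=46
Op 15: tick 1 -> clock=47. purged={b.com}
Final clock = 47
Final cache (unexpired): {} -> size=0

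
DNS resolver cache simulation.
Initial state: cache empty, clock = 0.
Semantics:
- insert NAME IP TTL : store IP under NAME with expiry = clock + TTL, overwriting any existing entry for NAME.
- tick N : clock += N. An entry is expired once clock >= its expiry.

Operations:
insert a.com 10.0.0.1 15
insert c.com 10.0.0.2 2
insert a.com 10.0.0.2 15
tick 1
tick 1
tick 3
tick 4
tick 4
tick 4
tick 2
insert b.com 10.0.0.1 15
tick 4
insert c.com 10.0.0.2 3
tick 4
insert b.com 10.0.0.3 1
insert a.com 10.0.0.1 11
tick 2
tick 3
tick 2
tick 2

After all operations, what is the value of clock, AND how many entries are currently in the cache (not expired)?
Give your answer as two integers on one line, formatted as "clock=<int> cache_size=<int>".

Op 1: insert a.com -> 10.0.0.1 (expiry=0+15=15). clock=0
Op 2: insert c.com -> 10.0.0.2 (expiry=0+2=2). clock=0
Op 3: insert a.com -> 10.0.0.2 (expiry=0+15=15). clock=0
Op 4: tick 1 -> clock=1.
Op 5: tick 1 -> clock=2. purged={c.com}
Op 6: tick 3 -> clock=5.
Op 7: tick 4 -> clock=9.
Op 8: tick 4 -> clock=13.
Op 9: tick 4 -> clock=17. purged={a.com}
Op 10: tick 2 -> clock=19.
Op 11: insert b.com -> 10.0.0.1 (expiry=19+15=34). clock=19
Op 12: tick 4 -> clock=23.
Op 13: insert c.com -> 10.0.0.2 (expiry=23+3=26). clock=23
Op 14: tick 4 -> clock=27. purged={c.com}
Op 15: insert b.com -> 10.0.0.3 (expiry=27+1=28). clock=27
Op 16: insert a.com -> 10.0.0.1 (expiry=27+11=38). clock=27
Op 17: tick 2 -> clock=29. purged={b.com}
Op 18: tick 3 -> clock=32.
Op 19: tick 2 -> clock=34.
Op 20: tick 2 -> clock=36.
Final clock = 36
Final cache (unexpired): {a.com} -> size=1

Answer: clock=36 cache_size=1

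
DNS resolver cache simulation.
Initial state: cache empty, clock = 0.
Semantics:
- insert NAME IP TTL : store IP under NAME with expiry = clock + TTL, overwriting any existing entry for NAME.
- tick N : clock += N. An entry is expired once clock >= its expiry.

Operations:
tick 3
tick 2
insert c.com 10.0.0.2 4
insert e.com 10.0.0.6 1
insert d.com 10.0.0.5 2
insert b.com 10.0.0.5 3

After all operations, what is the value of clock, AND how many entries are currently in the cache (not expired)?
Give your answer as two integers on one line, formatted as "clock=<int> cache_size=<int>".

Op 1: tick 3 -> clock=3.
Op 2: tick 2 -> clock=5.
Op 3: insert c.com -> 10.0.0.2 (expiry=5+4=9). clock=5
Op 4: insert e.com -> 10.0.0.6 (expiry=5+1=6). clock=5
Op 5: insert d.com -> 10.0.0.5 (expiry=5+2=7). clock=5
Op 6: insert b.com -> 10.0.0.5 (expiry=5+3=8). clock=5
Final clock = 5
Final cache (unexpired): {b.com,c.com,d.com,e.com} -> size=4

Answer: clock=5 cache_size=4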